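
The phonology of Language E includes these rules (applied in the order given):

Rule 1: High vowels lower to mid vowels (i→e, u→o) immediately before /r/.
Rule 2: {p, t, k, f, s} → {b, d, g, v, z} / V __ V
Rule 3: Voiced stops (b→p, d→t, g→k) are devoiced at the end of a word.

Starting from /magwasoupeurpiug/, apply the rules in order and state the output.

magwazoubeorpiuk

Rule 1 (pre-rhotic lowering): /u/ is a high vowel immediately before /r/, so it lowers to [o]. /magwasoupeurpiug/ → magwasoupeorpiug.
Rule 2 (intervocalic voicing): /s/ is a voiceless obstruent between vowels /a/ and /o/, so it voices to [z]. /p/ is a voiceless obstruent between vowels /u/ and /e/, so it voices to [b]. /magwasoupeorpiug/ → magwazoubeorpiug.
Rule 3 (final devoicing): /g/ is a voiced stop in word-final position, so it devoices to [k]. /magwazoubeorpiug/ → magwazoubeorpiuk.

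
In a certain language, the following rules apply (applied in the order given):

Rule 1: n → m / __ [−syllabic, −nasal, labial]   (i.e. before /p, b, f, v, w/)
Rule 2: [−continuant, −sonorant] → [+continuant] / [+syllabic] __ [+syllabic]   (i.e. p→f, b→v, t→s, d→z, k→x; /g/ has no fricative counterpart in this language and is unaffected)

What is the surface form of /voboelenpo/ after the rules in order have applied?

vovoelempo

Rule 1 (nasal place assimilation): /n/ precedes the labial consonant /p/, so it assimilates in place to [m]. /voboelenpo/ → voboelempo.
Rule 2 (intervocalic spirantization): /b/ is a stop between vowels /o/ and /o/, so it spirantizes to the fricative [v]. /voboelempo/ → vovoelempo.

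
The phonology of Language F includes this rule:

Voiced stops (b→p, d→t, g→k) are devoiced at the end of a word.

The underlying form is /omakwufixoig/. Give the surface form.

/g/ is a voiced stop in word-final position, so it devoices to [k].
Surface form: [omakwufixoik].

omakwufixoik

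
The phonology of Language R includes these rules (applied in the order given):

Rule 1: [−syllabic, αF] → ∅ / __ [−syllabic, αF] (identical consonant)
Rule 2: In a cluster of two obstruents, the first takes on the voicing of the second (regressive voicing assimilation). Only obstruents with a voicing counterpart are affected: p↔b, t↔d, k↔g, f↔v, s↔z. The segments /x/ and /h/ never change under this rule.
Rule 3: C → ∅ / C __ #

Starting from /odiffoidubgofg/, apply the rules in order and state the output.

Rule 1 (degemination): /ff/ is a geminate; the first /f/ deletes. /odiffoidubgofg/ → odifoidubgofg.
Rule 2 (regressive voicing assimilation): /f/ precedes the voiced obstruent /g/, so it voices to [v] by assimilation. /odifoidubgofg/ → odifoidubgovg.
Rule 3 (final cluster simplification): /g/ is the second consonant of a word-final cluster /vg/, so it deletes. /odifoidubgovg/ → odifoidubgov.

odifoidubgov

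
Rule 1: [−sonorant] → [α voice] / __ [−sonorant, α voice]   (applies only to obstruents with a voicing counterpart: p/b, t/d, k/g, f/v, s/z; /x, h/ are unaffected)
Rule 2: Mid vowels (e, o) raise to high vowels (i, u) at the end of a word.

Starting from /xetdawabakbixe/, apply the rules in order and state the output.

Rule 1 (regressive voicing assimilation): /t/ precedes the voiced obstruent /d/, so it voices to [d] by assimilation. /k/ precedes the voiced obstruent /b/, so it voices to [g] by assimilation. /xetdawabakbixe/ → xeddawabagbixe.
Rule 2 (final vowel raising): /e/ is a mid vowel in word-final position, so it raises to [i]. /xeddawabagbixe/ → xeddawabagbixi.

xeddawabagbixi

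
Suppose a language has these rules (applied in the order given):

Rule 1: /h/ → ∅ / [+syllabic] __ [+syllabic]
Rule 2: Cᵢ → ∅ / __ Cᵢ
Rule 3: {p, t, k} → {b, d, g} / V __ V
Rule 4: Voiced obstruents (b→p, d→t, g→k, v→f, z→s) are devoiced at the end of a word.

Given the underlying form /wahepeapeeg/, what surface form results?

Rule 1 (intervocalic h-deletion): /h/ occurs between vowels /a/ and /e/, so it deletes. /wahepeapeeg/ → waepeapeeg.
Rule 2 (degemination): no segment meets the environment; /waepeapeeg/ is unchanged.
Rule 3 (intervocalic voicing): /p/ is a voiceless stop between vowels /e/ and /e/, so it voices to [b]. /p/ is a voiceless stop between vowels /a/ and /e/, so it voices to [b]. /waepeapeeg/ → waebeabeeg.
Rule 4 (final devoicing): /g/ is a voiced obstruent in word-final position, so it devoices to [k]. /waebeabeeg/ → waebeabeek.

waebeabeek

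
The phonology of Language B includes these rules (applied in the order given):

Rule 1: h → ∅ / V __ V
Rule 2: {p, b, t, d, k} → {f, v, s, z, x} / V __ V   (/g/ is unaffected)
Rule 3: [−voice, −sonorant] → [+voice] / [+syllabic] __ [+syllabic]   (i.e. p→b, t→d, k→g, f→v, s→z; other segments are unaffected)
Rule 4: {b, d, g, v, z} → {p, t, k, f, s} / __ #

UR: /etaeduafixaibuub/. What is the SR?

Rule 1 (intervocalic h-deletion): no segment meets the environment; /etaeduafixaibuub/ is unchanged.
Rule 2 (intervocalic spirantization): /t/ is a stop between vowels /e/ and /a/, so it spirantizes to the fricative [s]. /d/ is a stop between vowels /e/ and /u/, so it spirantizes to the fricative [z]. /b/ is a stop between vowels /i/ and /u/, so it spirantizes to the fricative [v]. /etaeduafixaibuub/ → esaezuafixaivuub.
Rule 3 (intervocalic voicing): /s/ is a voiceless obstruent between vowels /e/ and /a/, so it voices to [z]. /f/ is a voiceless obstruent between vowels /a/ and /i/, so it voices to [v]. /esaezuafixaivuub/ → ezaezuavixaivuub.
Rule 4 (final devoicing): /b/ is a voiced obstruent in word-final position, so it devoices to [p]. /ezaezuavixaivuub/ → ezaezuavixaivuup.

ezaezuavixaivuup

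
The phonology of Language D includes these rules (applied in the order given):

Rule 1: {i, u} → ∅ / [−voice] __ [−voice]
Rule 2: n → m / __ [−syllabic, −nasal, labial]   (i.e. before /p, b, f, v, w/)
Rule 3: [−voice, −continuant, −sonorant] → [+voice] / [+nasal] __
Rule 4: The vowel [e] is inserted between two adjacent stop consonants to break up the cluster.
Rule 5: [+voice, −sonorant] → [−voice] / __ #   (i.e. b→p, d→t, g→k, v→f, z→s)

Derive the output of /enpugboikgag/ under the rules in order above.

Rule 1 (high vowel syncope): no segment meets the environment; /enpugboikgag/ is unchanged.
Rule 2 (nasal place assimilation): /n/ precedes the labial consonant /p/, so it assimilates in place to [m]. /enpugboikgag/ → empugboikgag.
Rule 3 (post-nasal voicing): /p/ is a voiceless stop immediately after the nasal /m/, so it voices to [b]. /empugboikgag/ → embugboikgag.
Rule 4 (stop-cluster e-epenthesis): /g/ and /b/ form a stop–stop cluster, so [e] is inserted between them. /k/ and /g/ form a stop–stop cluster, so [e] is inserted between them. /embugboikgag/ → embugeboikegag.
Rule 5 (final devoicing): /g/ is a voiced obstruent in word-final position, so it devoices to [k]. /embugeboikegag/ → embugeboikegak.

embugeboikegak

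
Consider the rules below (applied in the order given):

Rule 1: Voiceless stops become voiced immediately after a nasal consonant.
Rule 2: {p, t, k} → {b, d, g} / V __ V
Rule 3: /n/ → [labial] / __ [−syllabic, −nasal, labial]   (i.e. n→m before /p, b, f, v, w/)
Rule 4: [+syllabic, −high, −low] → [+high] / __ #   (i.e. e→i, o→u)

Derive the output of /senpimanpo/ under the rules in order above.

sembimambu

Rule 1 (post-nasal voicing): /p/ is a voiceless stop immediately after the nasal /n/, so it voices to [b]. /p/ is a voiceless stop immediately after the nasal /n/, so it voices to [b]. /senpimanpo/ → senbimanbo.
Rule 2 (intervocalic voicing): no segment meets the environment; /senbimanbo/ is unchanged.
Rule 3 (nasal place assimilation): /n/ precedes the labial consonant /b/, so it assimilates in place to [m]. /n/ precedes the labial consonant /b/, so it assimilates in place to [m]. /senbimanbo/ → sembimambo.
Rule 4 (final vowel raising): /o/ is a mid vowel in word-final position, so it raises to [u]. /sembimambo/ → sembimambu.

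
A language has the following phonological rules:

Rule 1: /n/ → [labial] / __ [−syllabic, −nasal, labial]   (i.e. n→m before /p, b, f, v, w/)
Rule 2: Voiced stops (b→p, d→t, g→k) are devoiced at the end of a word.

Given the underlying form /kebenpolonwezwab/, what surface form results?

kebempolomwezwap

Rule 1 (nasal place assimilation): /n/ precedes the labial consonant /p/, so it assimilates in place to [m]. /n/ precedes the labial consonant /w/, so it assimilates in place to [m]. /kebenpolonwezwab/ → kebempolomwezwab.
Rule 2 (final devoicing): /b/ is a voiced stop in word-final position, so it devoices to [p]. /kebempolomwezwab/ → kebempolomwezwap.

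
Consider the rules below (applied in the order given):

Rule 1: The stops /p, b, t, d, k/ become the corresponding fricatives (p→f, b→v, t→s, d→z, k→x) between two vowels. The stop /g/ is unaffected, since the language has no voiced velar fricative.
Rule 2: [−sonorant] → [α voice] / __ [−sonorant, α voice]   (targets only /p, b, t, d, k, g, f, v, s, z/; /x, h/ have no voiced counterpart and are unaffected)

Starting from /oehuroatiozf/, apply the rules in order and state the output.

Rule 1 (intervocalic spirantization): /t/ is a stop between vowels /a/ and /i/, so it spirantizes to the fricative [s]. /oehuroatiozf/ → oehuroasiozf.
Rule 2 (regressive voicing assimilation): /z/ precedes the voiceless obstruent /f/, so it devoices to [s] by assimilation. /oehuroasiozf/ → oehuroasiosf.

oehuroasiosf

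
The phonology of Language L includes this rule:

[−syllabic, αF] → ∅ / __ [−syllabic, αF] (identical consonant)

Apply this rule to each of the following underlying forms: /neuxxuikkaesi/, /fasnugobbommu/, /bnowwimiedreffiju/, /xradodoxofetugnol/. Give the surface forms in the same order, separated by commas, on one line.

neuxuikaesi, fasnugobomu, bnowimiedrefiju, xradodoxofetugnol

/neuxxuikkaesi/: /xx/ is a geminate; the first /x/ deletes. /kk/ is a geminate; the first /k/ deletes. → [neuxuikaesi].
/fasnugobbommu/: /bb/ is a geminate; the first /b/ deletes. /mm/ is a geminate; the first /m/ deletes. → [fasnugobomu].
/bnowwimiedreffiju/: /ww/ is a geminate; the first /w/ deletes. /ff/ is a geminate; the first /f/ deletes. → [bnowimiedrefiju].
/xradodoxofetugnol/: the rule's environment is not met; surfaces unchanged as [xradodoxofetugnol].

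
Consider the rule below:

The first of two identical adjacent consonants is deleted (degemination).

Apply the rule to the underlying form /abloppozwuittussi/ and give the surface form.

ablopozwuitusi

/pp/ is a geminate; the first /p/ deletes.
/tt/ is a geminate; the first /t/ deletes.
/ss/ is a geminate; the first /s/ deletes.
Surface form: [ablopozwuitusi].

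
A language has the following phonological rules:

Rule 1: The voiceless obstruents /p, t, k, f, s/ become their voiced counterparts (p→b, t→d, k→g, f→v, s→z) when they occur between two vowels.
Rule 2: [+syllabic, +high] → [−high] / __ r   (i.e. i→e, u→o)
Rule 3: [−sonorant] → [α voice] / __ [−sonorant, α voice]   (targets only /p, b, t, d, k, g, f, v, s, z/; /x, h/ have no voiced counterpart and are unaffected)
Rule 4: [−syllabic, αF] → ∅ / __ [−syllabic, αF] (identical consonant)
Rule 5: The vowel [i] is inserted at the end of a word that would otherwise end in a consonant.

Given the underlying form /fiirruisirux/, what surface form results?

fieruizeruxi

Rule 1 (intervocalic voicing): /s/ is a voiceless obstruent between vowels /i/ and /i/, so it voices to [z]. /fiirruisirux/ → fiirruizirux.
Rule 2 (pre-rhotic lowering): /i/ is a high vowel immediately before /r/, so it lowers to [e]. /i/ is a high vowel immediately before /r/, so it lowers to [e]. /fiirruizirux/ → fierruizerux.
Rule 3 (regressive voicing assimilation): no segment meets the environment; /fierruizerux/ is unchanged.
Rule 4 (degemination): /rr/ is a geminate; the first /r/ deletes. /fierruizerux/ → fieruizerux.
Rule 5 (final i-epenthesis): the form ends in the consonant /x/, so [i] is inserted word-finally. /fieruizerux/ → fieruizeruxi.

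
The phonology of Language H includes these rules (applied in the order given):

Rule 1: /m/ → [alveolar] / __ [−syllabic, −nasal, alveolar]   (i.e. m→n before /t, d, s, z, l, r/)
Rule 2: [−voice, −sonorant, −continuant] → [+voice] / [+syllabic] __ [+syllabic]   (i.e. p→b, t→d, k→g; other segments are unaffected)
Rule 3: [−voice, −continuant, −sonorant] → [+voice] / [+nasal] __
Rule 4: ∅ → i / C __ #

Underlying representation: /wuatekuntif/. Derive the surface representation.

Rule 1 (nasal place assimilation): no segment meets the environment; /wuatekuntif/ is unchanged.
Rule 2 (intervocalic voicing): /t/ is a voiceless stop between vowels /a/ and /e/, so it voices to [d]. /k/ is a voiceless stop between vowels /e/ and /u/, so it voices to [g]. /wuatekuntif/ → wuadeguntif.
Rule 3 (post-nasal voicing): /t/ is a voiceless stop immediately after the nasal /n/, so it voices to [d]. /wuadeguntif/ → wuadegundif.
Rule 4 (final i-epenthesis): the form ends in the consonant /f/, so [i] is inserted word-finally. /wuadegundif/ → wuadegundifi.

wuadegundifi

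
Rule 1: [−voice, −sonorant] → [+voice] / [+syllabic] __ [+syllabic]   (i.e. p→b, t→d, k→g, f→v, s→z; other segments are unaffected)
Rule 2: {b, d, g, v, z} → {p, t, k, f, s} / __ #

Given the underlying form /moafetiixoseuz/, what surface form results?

Rule 1 (intervocalic voicing): /f/ is a voiceless obstruent between vowels /a/ and /e/, so it voices to [v]. /t/ is a voiceless obstruent between vowels /e/ and /i/, so it voices to [d]. /s/ is a voiceless obstruent between vowels /o/ and /e/, so it voices to [z]. /moafetiixoseuz/ → moavediixozeuz.
Rule 2 (final devoicing): /z/ is a voiced obstruent in word-final position, so it devoices to [s]. /moavediixozeuz/ → moavediixozeus.

moavediixozeus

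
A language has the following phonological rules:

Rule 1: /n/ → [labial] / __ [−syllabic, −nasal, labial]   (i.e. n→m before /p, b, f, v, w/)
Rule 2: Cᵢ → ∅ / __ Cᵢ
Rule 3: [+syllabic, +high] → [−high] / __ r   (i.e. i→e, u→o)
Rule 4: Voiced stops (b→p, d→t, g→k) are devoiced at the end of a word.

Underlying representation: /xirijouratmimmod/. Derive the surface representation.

Rule 1 (nasal place assimilation): no segment meets the environment; /xirijouratmimmod/ is unchanged.
Rule 2 (degemination): /mm/ is a geminate; the first /m/ deletes. /xirijouratmimmod/ → xirijouratmimod.
Rule 3 (pre-rhotic lowering): /i/ is a high vowel immediately before /r/, so it lowers to [e]. /u/ is a high vowel immediately before /r/, so it lowers to [o]. /xirijouratmimod/ → xerijooratmimod.
Rule 4 (final devoicing): /d/ is a voiced stop in word-final position, so it devoices to [t]. /xerijooratmimod/ → xerijooratmimot.

xerijooratmimot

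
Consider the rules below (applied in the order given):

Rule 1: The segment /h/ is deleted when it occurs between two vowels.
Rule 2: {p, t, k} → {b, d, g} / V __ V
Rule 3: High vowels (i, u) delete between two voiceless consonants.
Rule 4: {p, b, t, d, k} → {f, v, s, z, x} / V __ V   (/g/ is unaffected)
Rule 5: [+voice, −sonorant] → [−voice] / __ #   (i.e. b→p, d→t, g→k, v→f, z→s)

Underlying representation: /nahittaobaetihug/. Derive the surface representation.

naittaovaeziuk

Rule 1 (intervocalic h-deletion): /h/ occurs between vowels /a/ and /i/, so it deletes. /h/ occurs between vowels /i/ and /u/, so it deletes. /nahittaobaetihug/ → naittaobaetiug.
Rule 2 (intervocalic voicing): /t/ is a voiceless stop between vowels /e/ and /i/, so it voices to [d]. /naittaobaetiug/ → naittaobaediug.
Rule 3 (high vowel syncope): no segment meets the environment; /naittaobaediug/ is unchanged.
Rule 4 (intervocalic spirantization): /b/ is a stop between vowels /o/ and /a/, so it spirantizes to the fricative [v]. /d/ is a stop between vowels /e/ and /i/, so it spirantizes to the fricative [z]. /naittaobaediug/ → naittaovaeziug.
Rule 5 (final devoicing): /g/ is a voiced obstruent in word-final position, so it devoices to [k]. /naittaovaeziug/ → naittaovaeziuk.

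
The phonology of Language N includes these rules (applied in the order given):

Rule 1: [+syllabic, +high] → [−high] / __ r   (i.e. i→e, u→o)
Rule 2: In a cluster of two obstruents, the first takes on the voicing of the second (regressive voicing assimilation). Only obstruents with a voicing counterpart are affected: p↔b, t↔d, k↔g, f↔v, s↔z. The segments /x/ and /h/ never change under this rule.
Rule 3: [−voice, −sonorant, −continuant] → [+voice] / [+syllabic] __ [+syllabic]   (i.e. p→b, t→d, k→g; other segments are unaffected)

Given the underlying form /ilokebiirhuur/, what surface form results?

ilogebierhuor

Rule 1 (pre-rhotic lowering): /i/ is a high vowel immediately before /r/, so it lowers to [e]. /u/ is a high vowel immediately before /r/, so it lowers to [o]. /ilokebiirhuur/ → ilokebierhuor.
Rule 2 (regressive voicing assimilation): no segment meets the environment; /ilokebierhuor/ is unchanged.
Rule 3 (intervocalic voicing): /k/ is a voiceless stop between vowels /o/ and /e/, so it voices to [g]. /ilokebierhuor/ → ilogebierhuor.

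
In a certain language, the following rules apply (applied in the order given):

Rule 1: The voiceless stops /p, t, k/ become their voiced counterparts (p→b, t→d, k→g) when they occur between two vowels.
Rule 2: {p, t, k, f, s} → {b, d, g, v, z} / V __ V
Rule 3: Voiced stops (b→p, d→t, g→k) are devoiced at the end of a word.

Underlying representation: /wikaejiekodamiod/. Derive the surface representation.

wigaejiegodamiot

Rule 1 (intervocalic voicing): /k/ is a voiceless stop between vowels /i/ and /a/, so it voices to [g]. /k/ is a voiceless stop between vowels /e/ and /o/, so it voices to [g]. /wikaejiekodamiod/ → wigaejiegodamiod.
Rule 2 (intervocalic voicing): no segment meets the environment; /wigaejiegodamiod/ is unchanged.
Rule 3 (final devoicing): /d/ is a voiced stop in word-final position, so it devoices to [t]. /wigaejiegodamiod/ → wigaejiegodamiot.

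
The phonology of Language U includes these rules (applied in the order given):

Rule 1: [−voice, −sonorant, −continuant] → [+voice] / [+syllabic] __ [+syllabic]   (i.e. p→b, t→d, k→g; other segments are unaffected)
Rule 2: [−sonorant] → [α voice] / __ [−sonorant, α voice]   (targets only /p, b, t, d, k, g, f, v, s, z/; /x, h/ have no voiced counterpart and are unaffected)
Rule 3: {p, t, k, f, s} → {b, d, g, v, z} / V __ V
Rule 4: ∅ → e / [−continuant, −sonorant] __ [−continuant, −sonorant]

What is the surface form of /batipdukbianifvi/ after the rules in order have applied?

Rule 1 (intervocalic voicing): /t/ is a voiceless stop between vowels /a/ and /i/, so it voices to [d]. /batipdukbianifvi/ → badipdukbianifvi.
Rule 2 (regressive voicing assimilation): /p/ precedes the voiced obstruent /d/, so it voices to [b] by assimilation. /k/ precedes the voiced obstruent /b/, so it voices to [g] by assimilation. /f/ precedes the voiced obstruent /v/, so it voices to [v] by assimilation. /badipdukbianifvi/ → badibdugbianivvi.
Rule 3 (intervocalic voicing): no segment meets the environment; /badibdugbianivvi/ is unchanged.
Rule 4 (stop-cluster e-epenthesis): /b/ and /d/ form a stop–stop cluster, so [e] is inserted between them. /g/ and /b/ form a stop–stop cluster, so [e] is inserted between them. /badibdugbianivvi/ → badibedugebianivvi.

badibedugebianivvi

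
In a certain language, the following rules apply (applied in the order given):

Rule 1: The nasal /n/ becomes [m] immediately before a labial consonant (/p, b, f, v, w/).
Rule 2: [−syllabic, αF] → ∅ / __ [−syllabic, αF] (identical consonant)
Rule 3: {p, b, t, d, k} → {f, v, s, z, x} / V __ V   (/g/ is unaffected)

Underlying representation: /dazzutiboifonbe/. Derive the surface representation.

dazusivoifombe

Rule 1 (nasal place assimilation): /n/ precedes the labial consonant /b/, so it assimilates in place to [m]. /dazzutiboifonbe/ → dazzutiboifombe.
Rule 2 (degemination): /zz/ is a geminate; the first /z/ deletes. /dazzutiboifombe/ → dazutiboifombe.
Rule 3 (intervocalic spirantization): /t/ is a stop between vowels /u/ and /i/, so it spirantizes to the fricative [s]. /b/ is a stop between vowels /i/ and /o/, so it spirantizes to the fricative [v]. /dazutiboifombe/ → dazusivoifombe.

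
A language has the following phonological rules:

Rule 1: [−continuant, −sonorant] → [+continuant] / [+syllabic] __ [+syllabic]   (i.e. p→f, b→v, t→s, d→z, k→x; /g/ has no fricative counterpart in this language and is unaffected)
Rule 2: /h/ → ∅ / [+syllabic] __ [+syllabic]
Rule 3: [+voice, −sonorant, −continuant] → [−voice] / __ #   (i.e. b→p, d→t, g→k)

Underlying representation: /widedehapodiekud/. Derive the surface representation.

wizezeafoziexut

Rule 1 (intervocalic spirantization): /d/ is a stop between vowels /i/ and /e/, so it spirantizes to the fricative [z]. /d/ is a stop between vowels /e/ and /e/, so it spirantizes to the fricative [z]. /p/ is a stop between vowels /a/ and /o/, so it spirantizes to the fricative [f]. /d/ is a stop between vowels /o/ and /i/, so it spirantizes to the fricative [z]. /k/ is a stop between vowels /e/ and /u/, so it spirantizes to the fricative [x]. /widedehapodiekud/ → wizezehafoziexud.
Rule 2 (intervocalic h-deletion): /h/ occurs between vowels /e/ and /a/, so it deletes. /wizezehafoziexud/ → wizezeafoziexud.
Rule 3 (final devoicing): /d/ is a voiced stop in word-final position, so it devoices to [t]. /wizezeafoziexud/ → wizezeafoziexut.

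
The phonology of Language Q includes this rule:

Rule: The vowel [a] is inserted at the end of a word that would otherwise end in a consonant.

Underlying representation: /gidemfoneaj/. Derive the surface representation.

the form ends in the consonant /j/, so [a] is inserted word-finally.
Surface form: [gidemfoneaja].

gidemfoneaja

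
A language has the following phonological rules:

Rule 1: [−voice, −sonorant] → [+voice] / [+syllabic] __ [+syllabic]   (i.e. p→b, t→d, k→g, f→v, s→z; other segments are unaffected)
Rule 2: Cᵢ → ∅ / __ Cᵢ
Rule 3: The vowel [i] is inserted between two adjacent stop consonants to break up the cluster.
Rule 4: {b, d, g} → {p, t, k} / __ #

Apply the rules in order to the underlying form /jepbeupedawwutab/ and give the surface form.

jepibeubedawudap

Rule 1 (intervocalic voicing): /p/ is a voiceless obstruent between vowels /u/ and /e/, so it voices to [b]. /t/ is a voiceless obstruent between vowels /u/ and /a/, so it voices to [d]. /jepbeupedawwutab/ → jepbeubedawwudab.
Rule 2 (degemination): /ww/ is a geminate; the first /w/ deletes. /jepbeubedawwudab/ → jepbeubedawudab.
Rule 3 (stop-cluster i-epenthesis): /p/ and /b/ form a stop–stop cluster, so [i] is inserted between them. /jepbeubedawudab/ → jepibeubedawudab.
Rule 4 (final devoicing): /b/ is a voiced stop in word-final position, so it devoices to [p]. /jepibeubedawudab/ → jepibeubedawudap.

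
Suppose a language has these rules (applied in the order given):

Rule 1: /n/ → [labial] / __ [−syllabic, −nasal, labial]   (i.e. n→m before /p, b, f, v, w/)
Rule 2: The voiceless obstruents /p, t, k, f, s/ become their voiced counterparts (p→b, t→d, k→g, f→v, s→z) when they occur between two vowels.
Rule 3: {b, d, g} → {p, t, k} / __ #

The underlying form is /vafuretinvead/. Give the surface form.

Rule 1 (nasal place assimilation): /n/ precedes the labial consonant /v/, so it assimilates in place to [m]. /vafuretinvead/ → vafuretimvead.
Rule 2 (intervocalic voicing): /f/ is a voiceless obstruent between vowels /a/ and /u/, so it voices to [v]. /t/ is a voiceless obstruent between vowels /e/ and /i/, so it voices to [d]. /vafuretimvead/ → vavuredimvead.
Rule 3 (final devoicing): /d/ is a voiced stop in word-final position, so it devoices to [t]. /vavuredimvead/ → vavuredimveat.

vavuredimveat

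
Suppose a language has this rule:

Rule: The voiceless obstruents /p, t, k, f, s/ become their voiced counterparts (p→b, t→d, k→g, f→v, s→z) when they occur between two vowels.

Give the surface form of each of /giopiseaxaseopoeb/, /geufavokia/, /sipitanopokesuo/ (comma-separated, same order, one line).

/giopiseaxaseopoeb/: /p/ is a voiceless obstruent between vowels /o/ and /i/, so it voices to [b]. /s/ is a voiceless obstruent between vowels /i/ and /e/, so it voices to [z]. /s/ is a voiceless obstruent between vowels /a/ and /e/, so it voices to [z]. /p/ is a voiceless obstruent between vowels /o/ and /o/, so it voices to [b]. → [giobizeaxazeoboeb].
/geufavokia/: /f/ is a voiceless obstruent between vowels /u/ and /a/, so it voices to [v]. /k/ is a voiceless obstruent between vowels /o/ and /i/, so it voices to [g]. → [geuvavogia].
/sipitanopokesuo/: /p/ is a voiceless obstruent between vowels /i/ and /i/, so it voices to [b]. /t/ is a voiceless obstruent between vowels /i/ and /a/, so it voices to [d]. /p/ is a voiceless obstruent between vowels /o/ and /o/, so it voices to [b]. /k/ is a voiceless obstruent between vowels /o/ and /e/, so it voices to [g]. /s/ is a voiceless obstruent between vowels /e/ and /u/, so it voices to [z]. → [sibidanobogezuo].

giobizeaxazeoboeb, geuvavogia, sibidanobogezuo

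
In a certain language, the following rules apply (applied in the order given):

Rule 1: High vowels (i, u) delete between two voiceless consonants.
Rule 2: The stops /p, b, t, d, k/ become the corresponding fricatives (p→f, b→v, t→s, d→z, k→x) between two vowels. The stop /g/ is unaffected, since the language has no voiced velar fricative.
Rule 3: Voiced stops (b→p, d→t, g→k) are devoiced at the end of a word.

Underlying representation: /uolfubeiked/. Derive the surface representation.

Rule 1 (high vowel syncope): no segment meets the environment; /uolfubeiked/ is unchanged.
Rule 2 (intervocalic spirantization): /b/ is a stop between vowels /u/ and /e/, so it spirantizes to the fricative [v]. /k/ is a stop between vowels /i/ and /e/, so it spirantizes to the fricative [x]. /uolfubeiked/ → uolfuveixed.
Rule 3 (final devoicing): /d/ is a voiced stop in word-final position, so it devoices to [t]. /uolfuveixed/ → uolfuveixet.

uolfuveixet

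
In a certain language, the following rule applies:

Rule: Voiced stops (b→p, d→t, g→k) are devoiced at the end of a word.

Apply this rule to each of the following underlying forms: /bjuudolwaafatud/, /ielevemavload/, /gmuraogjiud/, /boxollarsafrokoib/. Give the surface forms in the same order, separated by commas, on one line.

/bjuudolwaafatud/: /d/ is a voiced stop in word-final position, so it devoices to [t]. → [bjuudolwaafatut].
/ielevemavload/: /d/ is a voiced stop in word-final position, so it devoices to [t]. → [ielevemavloat].
/gmuraogjiud/: /d/ is a voiced stop in word-final position, so it devoices to [t]. → [gmuraogjiut].
/boxollarsafrokoib/: /b/ is a voiced stop in word-final position, so it devoices to [p]. → [boxollarsafrokoip].

bjuudolwaafatut, ielevemavloat, gmuraogjiut, boxollarsafrokoip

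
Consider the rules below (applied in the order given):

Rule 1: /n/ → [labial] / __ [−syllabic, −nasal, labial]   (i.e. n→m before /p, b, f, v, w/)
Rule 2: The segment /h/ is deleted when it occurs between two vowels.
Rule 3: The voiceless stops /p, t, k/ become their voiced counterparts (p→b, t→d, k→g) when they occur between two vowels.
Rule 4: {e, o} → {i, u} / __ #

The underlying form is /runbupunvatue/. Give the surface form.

rumbubumvadui

Rule 1 (nasal place assimilation): /n/ precedes the labial consonant /b/, so it assimilates in place to [m]. /n/ precedes the labial consonant /v/, so it assimilates in place to [m]. /runbupunvatue/ → rumbupumvatue.
Rule 2 (intervocalic h-deletion): no segment meets the environment; /rumbupumvatue/ is unchanged.
Rule 3 (intervocalic voicing): /p/ is a voiceless stop between vowels /u/ and /u/, so it voices to [b]. /t/ is a voiceless stop between vowels /a/ and /u/, so it voices to [d]. /rumbupumvatue/ → rumbubumvadue.
Rule 4 (final vowel raising): /e/ is a mid vowel in word-final position, so it raises to [i]. /rumbubumvadue/ → rumbubumvadui.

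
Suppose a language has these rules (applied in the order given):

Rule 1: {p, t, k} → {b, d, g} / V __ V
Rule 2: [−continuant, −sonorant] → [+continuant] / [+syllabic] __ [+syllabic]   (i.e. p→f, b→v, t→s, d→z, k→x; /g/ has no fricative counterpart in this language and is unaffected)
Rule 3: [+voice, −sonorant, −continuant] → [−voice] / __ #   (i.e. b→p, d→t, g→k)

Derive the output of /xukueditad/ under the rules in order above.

xuguezizat

Rule 1 (intervocalic voicing): /k/ is a voiceless stop between vowels /u/ and /u/, so it voices to [g]. /t/ is a voiceless stop between vowels /i/ and /a/, so it voices to [d]. /xukueditad/ → xuguedidad.
Rule 2 (intervocalic spirantization): /d/ is a stop between vowels /e/ and /i/, so it spirantizes to the fricative [z]. /d/ is a stop between vowels /i/ and /a/, so it spirantizes to the fricative [z]. /xuguedidad/ → xuguezizad.
Rule 3 (final devoicing): /d/ is a voiced stop in word-final position, so it devoices to [t]. /xuguezizad/ → xuguezizat.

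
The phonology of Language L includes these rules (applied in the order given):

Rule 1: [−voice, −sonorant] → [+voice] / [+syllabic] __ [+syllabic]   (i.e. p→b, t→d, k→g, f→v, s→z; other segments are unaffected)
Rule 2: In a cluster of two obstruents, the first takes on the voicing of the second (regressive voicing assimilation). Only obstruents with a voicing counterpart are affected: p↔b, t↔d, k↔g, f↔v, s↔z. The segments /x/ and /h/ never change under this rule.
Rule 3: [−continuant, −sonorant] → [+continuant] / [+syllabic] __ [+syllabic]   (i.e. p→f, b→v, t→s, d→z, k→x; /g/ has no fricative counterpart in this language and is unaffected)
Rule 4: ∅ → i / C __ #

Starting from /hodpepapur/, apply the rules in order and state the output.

hotpevavuri

Rule 1 (intervocalic voicing): /p/ is a voiceless obstruent between vowels /e/ and /a/, so it voices to [b]. /p/ is a voiceless obstruent between vowels /a/ and /u/, so it voices to [b]. /hodpepapur/ → hodpebabur.
Rule 2 (regressive voicing assimilation): /d/ precedes the voiceless obstruent /p/, so it devoices to [t] by assimilation. /hodpebabur/ → hotpebabur.
Rule 3 (intervocalic spirantization): /b/ is a stop between vowels /e/ and /a/, so it spirantizes to the fricative [v]. /b/ is a stop between vowels /a/ and /u/, so it spirantizes to the fricative [v]. /hotpebabur/ → hotpevavur.
Rule 4 (final i-epenthesis): the form ends in the consonant /r/, so [i] is inserted word-finally. /hotpevavur/ → hotpevavuri.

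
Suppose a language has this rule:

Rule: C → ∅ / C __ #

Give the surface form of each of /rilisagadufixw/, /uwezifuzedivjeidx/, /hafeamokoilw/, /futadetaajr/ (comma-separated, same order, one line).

/rilisagadufixw/: /w/ is the second consonant of a word-final cluster /xw/, so it deletes. → [rilisagadufix].
/uwezifuzedivjeidx/: /x/ is the second consonant of a word-final cluster /dx/, so it deletes. → [uwezifuzedivjeid].
/hafeamokoilw/: /w/ is the second consonant of a word-final cluster /lw/, so it deletes. → [hafeamokoil].
/futadetaajr/: /r/ is the second consonant of a word-final cluster /jr/, so it deletes. → [futadetaaj].

rilisagadufix, uwezifuzedivjeid, hafeamokoil, futadetaaj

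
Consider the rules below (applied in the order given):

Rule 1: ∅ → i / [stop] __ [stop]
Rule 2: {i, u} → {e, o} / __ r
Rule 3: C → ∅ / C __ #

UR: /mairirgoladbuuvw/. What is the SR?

Rule 1 (stop-cluster i-epenthesis): /d/ and /b/ form a stop–stop cluster, so [i] is inserted between them. /mairirgoladbuuvw/ → mairirgoladibuuvw.
Rule 2 (pre-rhotic lowering): /i/ is a high vowel immediately before /r/, so it lowers to [e]. /i/ is a high vowel immediately before /r/, so it lowers to [e]. /mairirgoladibuuvw/ → maerergoladibuuvw.
Rule 3 (final cluster simplification): /w/ is the second consonant of a word-final cluster /vw/, so it deletes. /maerergoladibuuvw/ → maerergoladibuuv.

maerergoladibuuv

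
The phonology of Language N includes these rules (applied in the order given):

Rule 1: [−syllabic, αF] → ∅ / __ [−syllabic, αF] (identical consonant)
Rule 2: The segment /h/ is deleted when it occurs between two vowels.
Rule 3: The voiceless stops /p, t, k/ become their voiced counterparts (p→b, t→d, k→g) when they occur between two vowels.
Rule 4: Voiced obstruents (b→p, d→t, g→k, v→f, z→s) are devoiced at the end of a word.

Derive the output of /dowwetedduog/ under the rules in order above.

Rule 1 (degemination): /ww/ is a geminate; the first /w/ deletes. /dd/ is a geminate; the first /d/ deletes. /dowwetedduog/ → doweteduog.
Rule 2 (intervocalic h-deletion): no segment meets the environment; /doweteduog/ is unchanged.
Rule 3 (intervocalic voicing): /t/ is a voiceless stop between vowels /e/ and /e/, so it voices to [d]. /doweteduog/ → dowededuog.
Rule 4 (final devoicing): /g/ is a voiced obstruent in word-final position, so it devoices to [k]. /dowededuog/ → dowededuok.

dowededuok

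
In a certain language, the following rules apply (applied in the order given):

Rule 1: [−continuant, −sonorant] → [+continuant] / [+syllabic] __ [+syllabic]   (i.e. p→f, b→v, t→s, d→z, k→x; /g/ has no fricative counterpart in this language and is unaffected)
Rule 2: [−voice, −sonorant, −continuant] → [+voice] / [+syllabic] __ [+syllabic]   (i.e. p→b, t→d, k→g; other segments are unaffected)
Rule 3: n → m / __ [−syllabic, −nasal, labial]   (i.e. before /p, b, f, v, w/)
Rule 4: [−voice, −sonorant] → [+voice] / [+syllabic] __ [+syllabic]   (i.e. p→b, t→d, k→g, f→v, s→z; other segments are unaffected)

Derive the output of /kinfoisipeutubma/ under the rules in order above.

kimfoiziveuzubma

Rule 1 (intervocalic spirantization): /p/ is a stop between vowels /i/ and /e/, so it spirantizes to the fricative [f]. /t/ is a stop between vowels /u/ and /u/, so it spirantizes to the fricative [s]. /kinfoisipeutubma/ → kinfoisifeusubma.
Rule 2 (intervocalic voicing): no segment meets the environment; /kinfoisifeusubma/ is unchanged.
Rule 3 (nasal place assimilation): /n/ precedes the labial consonant /f/, so it assimilates in place to [m]. /kinfoisifeusubma/ → kimfoisifeusubma.
Rule 4 (intervocalic voicing): /s/ is a voiceless obstruent between vowels /i/ and /i/, so it voices to [z]. /f/ is a voiceless obstruent between vowels /i/ and /e/, so it voices to [v]. /s/ is a voiceless obstruent between vowels /u/ and /u/, so it voices to [z]. /kimfoisifeusubma/ → kimfoiziveuzubma.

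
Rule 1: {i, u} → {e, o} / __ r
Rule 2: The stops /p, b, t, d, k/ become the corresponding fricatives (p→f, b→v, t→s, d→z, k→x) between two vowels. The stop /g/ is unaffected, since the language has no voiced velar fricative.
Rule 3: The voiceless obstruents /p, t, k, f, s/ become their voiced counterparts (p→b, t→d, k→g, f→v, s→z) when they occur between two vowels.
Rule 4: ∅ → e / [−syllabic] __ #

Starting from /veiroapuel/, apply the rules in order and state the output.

veeroavuele

Rule 1 (pre-rhotic lowering): /i/ is a high vowel immediately before /r/, so it lowers to [e]. /veiroapuel/ → veeroapuel.
Rule 2 (intervocalic spirantization): /p/ is a stop between vowels /a/ and /u/, so it spirantizes to the fricative [f]. /veeroapuel/ → veeroafuel.
Rule 3 (intervocalic voicing): /f/ is a voiceless obstruent between vowels /a/ and /u/, so it voices to [v]. /veeroafuel/ → veeroavuel.
Rule 4 (final e-epenthesis): the form ends in the consonant /l/, so [e] is inserted word-finally. /veeroavuel/ → veeroavuele.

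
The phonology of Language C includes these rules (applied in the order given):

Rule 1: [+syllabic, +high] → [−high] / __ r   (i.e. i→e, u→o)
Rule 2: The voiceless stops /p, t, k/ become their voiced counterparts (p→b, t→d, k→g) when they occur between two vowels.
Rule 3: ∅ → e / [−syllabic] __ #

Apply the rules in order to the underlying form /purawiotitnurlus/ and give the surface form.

Rule 1 (pre-rhotic lowering): /u/ is a high vowel immediately before /r/, so it lowers to [o]. /u/ is a high vowel immediately before /r/, so it lowers to [o]. /purawiotitnurlus/ → porawiotitnorlus.
Rule 2 (intervocalic voicing): /t/ is a voiceless stop between vowels /o/ and /i/, so it voices to [d]. /porawiotitnorlus/ → porawioditnorlus.
Rule 3 (final e-epenthesis): the form ends in the consonant /s/, so [e] is inserted word-finally. /porawioditnorlus/ → porawioditnorluse.

porawioditnorluse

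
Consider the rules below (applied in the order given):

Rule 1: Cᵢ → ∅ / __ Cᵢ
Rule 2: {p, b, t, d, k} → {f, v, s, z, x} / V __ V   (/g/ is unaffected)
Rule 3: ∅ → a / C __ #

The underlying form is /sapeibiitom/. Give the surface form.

Rule 1 (degemination): no segment meets the environment; /sapeibiitom/ is unchanged.
Rule 2 (intervocalic spirantization): /p/ is a stop between vowels /a/ and /e/, so it spirantizes to the fricative [f]. /b/ is a stop between vowels /i/ and /i/, so it spirantizes to the fricative [v]. /t/ is a stop between vowels /i/ and /o/, so it spirantizes to the fricative [s]. /sapeibiitom/ → safeiviisom.
Rule 3 (final a-epenthesis): the form ends in the consonant /m/, so [a] is inserted word-finally. /safeiviisom/ → safeiviisoma.

safeiviisoma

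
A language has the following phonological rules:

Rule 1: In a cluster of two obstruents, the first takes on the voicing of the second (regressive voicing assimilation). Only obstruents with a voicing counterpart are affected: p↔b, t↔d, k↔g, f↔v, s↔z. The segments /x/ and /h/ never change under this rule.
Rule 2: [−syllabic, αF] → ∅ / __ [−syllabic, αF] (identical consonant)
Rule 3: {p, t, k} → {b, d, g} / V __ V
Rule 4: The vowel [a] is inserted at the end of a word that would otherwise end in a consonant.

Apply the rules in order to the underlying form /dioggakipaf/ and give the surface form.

diogagibafa

Rule 1 (regressive voicing assimilation): no segment meets the environment; /dioggakipaf/ is unchanged.
Rule 2 (degemination): /gg/ is a geminate; the first /g/ deletes. /dioggakipaf/ → diogakipaf.
Rule 3 (intervocalic voicing): /k/ is a voiceless stop between vowels /a/ and /i/, so it voices to [g]. /p/ is a voiceless stop between vowels /i/ and /a/, so it voices to [b]. /diogakipaf/ → diogagibaf.
Rule 4 (final a-epenthesis): the form ends in the consonant /f/, so [a] is inserted word-finally. /diogagibaf/ → diogagibafa.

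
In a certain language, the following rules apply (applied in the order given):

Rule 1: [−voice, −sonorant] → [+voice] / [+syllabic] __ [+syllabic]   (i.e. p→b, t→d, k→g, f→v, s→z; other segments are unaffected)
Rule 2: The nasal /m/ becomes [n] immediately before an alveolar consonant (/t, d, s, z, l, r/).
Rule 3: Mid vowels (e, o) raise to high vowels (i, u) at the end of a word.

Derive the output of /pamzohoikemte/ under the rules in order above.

panzohoigenti

Rule 1 (intervocalic voicing): /k/ is a voiceless obstruent between vowels /i/ and /e/, so it voices to [g]. /pamzohoikemte/ → pamzohoigemte.
Rule 2 (nasal place assimilation): /m/ precedes the alveolar consonant /z/, so it assimilates in place to [n]. /m/ precedes the alveolar consonant /t/, so it assimilates in place to [n]. /pamzohoigemte/ → panzohoigente.
Rule 3 (final vowel raising): /e/ is a mid vowel in word-final position, so it raises to [i]. /panzohoigente/ → panzohoigenti.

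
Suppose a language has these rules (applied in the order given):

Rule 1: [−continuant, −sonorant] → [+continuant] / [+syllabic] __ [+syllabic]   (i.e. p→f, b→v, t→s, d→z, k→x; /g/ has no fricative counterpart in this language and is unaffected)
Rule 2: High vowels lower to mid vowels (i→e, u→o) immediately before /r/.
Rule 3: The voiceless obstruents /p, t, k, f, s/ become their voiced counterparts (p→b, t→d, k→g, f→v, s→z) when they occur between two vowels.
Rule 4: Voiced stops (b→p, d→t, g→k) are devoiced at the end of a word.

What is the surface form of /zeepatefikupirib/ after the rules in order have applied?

Rule 1 (intervocalic spirantization): /p/ is a stop between vowels /e/ and /a/, so it spirantizes to the fricative [f]. /t/ is a stop between vowels /a/ and /e/, so it spirantizes to the fricative [s]. /k/ is a stop between vowels /i/ and /u/, so it spirantizes to the fricative [x]. /p/ is a stop between vowels /u/ and /i/, so it spirantizes to the fricative [f]. /zeepatefikupirib/ → zeefasefixufirib.
Rule 2 (pre-rhotic lowering): /i/ is a high vowel immediately before /r/, so it lowers to [e]. /zeefasefixufirib/ → zeefasefixuferib.
Rule 3 (intervocalic voicing): /f/ is a voiceless obstruent between vowels /e/ and /a/, so it voices to [v]. /s/ is a voiceless obstruent between vowels /a/ and /e/, so it voices to [z]. /f/ is a voiceless obstruent between vowels /e/ and /i/, so it voices to [v]. /f/ is a voiceless obstruent between vowels /u/ and /e/, so it voices to [v]. /zeefasefixuferib/ → zeevazevixuverib.
Rule 4 (final devoicing): /b/ is a voiced stop in word-final position, so it devoices to [p]. /zeevazevixuverib/ → zeevazevixuverip.

zeevazevixuverip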